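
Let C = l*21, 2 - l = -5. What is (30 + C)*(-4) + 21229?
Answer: 20521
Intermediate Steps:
l = 7 (l = 2 - 1*(-5) = 2 + 5 = 7)
C = 147 (C = 7*21 = 147)
(30 + C)*(-4) + 21229 = (30 + 147)*(-4) + 21229 = 177*(-4) + 21229 = -708 + 21229 = 20521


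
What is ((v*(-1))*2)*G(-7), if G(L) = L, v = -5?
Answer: -70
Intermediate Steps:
((v*(-1))*2)*G(-7) = (-5*(-1)*2)*(-7) = (5*2)*(-7) = 10*(-7) = -70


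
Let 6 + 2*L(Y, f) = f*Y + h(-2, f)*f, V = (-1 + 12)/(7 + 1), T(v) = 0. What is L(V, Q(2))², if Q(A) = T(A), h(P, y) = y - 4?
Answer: 9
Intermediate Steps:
h(P, y) = -4 + y
Q(A) = 0
V = 11/8 ≈ 1.3750
L(Y, f) = -3 + Y*f/2 + f*(-4 + f)/2 (L(Y, f) = -3 + (f*Y + (-4 + f)*f)/2 = -3 + (Y*f + f*(-4 + f))/2 = -3 + (Y*f/2 + f*(-4 + f)/2) = -3 + Y*f/2 + f*(-4 + f)/2)
L(V, Q(2))² = (-3 + (½)*(11/8)*0 + (½)*0*(-4 + 0))² = (-3 + 0 + (½)*0*(-4))² = (-3 + 0 + 0)² = (-3)² = 9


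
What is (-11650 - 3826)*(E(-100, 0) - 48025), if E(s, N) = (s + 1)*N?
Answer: 743234900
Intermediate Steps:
E(s, N) = N*(1 + s) (E(s, N) = (1 + s)*N = N*(1 + s))
(-11650 - 3826)*(E(-100, 0) - 48025) = (-11650 - 3826)*(0*(1 - 100) - 48025) = -15476*(0*(-99) - 48025) = -15476*(0 - 48025) = -15476*(-48025) = 743234900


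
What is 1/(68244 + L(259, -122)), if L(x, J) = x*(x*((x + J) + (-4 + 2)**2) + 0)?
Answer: 1/9526665 ≈ 1.0497e-7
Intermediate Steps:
L(x, J) = x**2*(4 + J + x) (L(x, J) = x*(x*((J + x) + (-2)**2) + 0) = x*(x*((J + x) + 4) + 0) = x*(x*(4 + J + x) + 0) = x*(x*(4 + J + x)) = x**2*(4 + J + x))
1/(68244 + L(259, -122)) = 1/(68244 + 259**2*(4 - 122 + 259)) = 1/(68244 + 67081*141) = 1/(68244 + 9458421) = 1/9526665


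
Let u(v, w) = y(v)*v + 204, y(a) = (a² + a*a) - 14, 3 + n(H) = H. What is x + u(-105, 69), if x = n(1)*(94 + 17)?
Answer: -2313798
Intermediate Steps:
n(H) = -3 + H
y(a) = -14 + 2*a² (y(a) = (a² + a²) - 14 = 2*a² - 14 = -14 + 2*a²)
u(v, w) = 204 + v*(-14 + 2*v²) (u(v, w) = (-14 + 2*v²)*v + 204 = v*(-14 + 2*v²) + 204 = 204 + v*(-14 + 2*v²))
x = -222 (x = (-3 + 1)*(94 + 17) = -2*111 = -222)
x + u(-105, 69) = -222 + (204 + 2*(-105)*(-7 + (-105)²)) = -222 + (204 + 2*(-105)*(-7 + 11025)) = -222 + (204 + 2*(-105)*11018) = -222 + (204 - 2313780) = -222 - 2313576 = -2313798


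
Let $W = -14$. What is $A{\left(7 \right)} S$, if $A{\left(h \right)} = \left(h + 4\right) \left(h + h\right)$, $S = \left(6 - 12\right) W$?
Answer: $12936$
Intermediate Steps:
$S = 84$ ($S = \left(6 - 12\right) \left(-14\right) = \left(-6\right) \left(-14\right) = 84$)
$A{\left(h \right)} = 2 h \left(4 + h\right)$ ($A{\left(h \right)} = \left(4 + h\right) 2 h = 2 h \left(4 + h\right)$)
$A{\left(7 \right)} S = 2 \cdot 7 \left(4 + 7\right) 84 = 2 \cdot 7 \cdot 11 \cdot 84 = 154 \cdot 84 = 12936$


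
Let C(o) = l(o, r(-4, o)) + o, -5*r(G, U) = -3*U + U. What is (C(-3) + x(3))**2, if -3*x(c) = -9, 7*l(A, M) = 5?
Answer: 25/49 ≈ 0.51020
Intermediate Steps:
r(G, U) = 2*U/5 (r(G, U) = -(-3*U + U)/5 = -(-2)*U/5 = 2*U/5)
l(A, M) = 5/7 (l(A, M) = (1/7)*5 = 5/7)
C(o) = 5/7 + o
x(c) = 3 (x(c) = -1/3*(-9) = 3)
(C(-3) + x(3))**2 = ((5/7 - 3) + 3)**2 = (-16/7 + 3)**2 = (5/7)**2 = 25/49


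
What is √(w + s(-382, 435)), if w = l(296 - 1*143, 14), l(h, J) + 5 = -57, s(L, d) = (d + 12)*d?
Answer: 7*√3967 ≈ 440.89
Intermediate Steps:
s(L, d) = d*(12 + d) (s(L, d) = (12 + d)*d = d*(12 + d))
l(h, J) = -62 (l(h, J) = -5 - 57 = -62)
w = -62
√(w + s(-382, 435)) = √(-62 + 435*(12 + 435)) = √(-62 + 435*447) = √(-62 + 194445) = √194383 = 7*√3967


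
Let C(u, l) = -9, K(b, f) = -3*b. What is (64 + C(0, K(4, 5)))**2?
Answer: 3025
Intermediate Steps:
(64 + C(0, K(4, 5)))**2 = (64 - 9)**2 = 55**2 = 3025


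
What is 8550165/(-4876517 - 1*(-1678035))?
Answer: -8550165/3198482 ≈ -2.6732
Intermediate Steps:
8550165/(-4876517 - 1*(-1678035)) = 8550165/(-4876517 + 1678035) = 8550165/(-3198482) = 8550165*(-1/3198482) = -8550165/3198482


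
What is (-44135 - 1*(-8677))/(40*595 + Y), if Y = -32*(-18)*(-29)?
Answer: -17729/3548 ≈ -4.9969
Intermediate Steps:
Y = -16704 (Y = 576*(-29) = -16704)
(-44135 - 1*(-8677))/(40*595 + Y) = (-44135 - 1*(-8677))/(40*595 - 16704) = (-44135 + 8677)/(23800 - 16704) = -35458/7096 = -35458*1/7096 = -17729/3548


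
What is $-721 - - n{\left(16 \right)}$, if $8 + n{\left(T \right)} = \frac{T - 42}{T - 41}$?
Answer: $- \frac{18199}{25} \approx -727.96$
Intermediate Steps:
$n{\left(T \right)} = -8 + \frac{-42 + T}{-41 + T}$ ($n{\left(T \right)} = -8 + \frac{T - 42}{T - 41} = -8 + \frac{-42 + T}{-41 + T}$)
$-721 - - n{\left(16 \right)} = -721 - - \frac{286 - 112}{-41 + 16} = -721 - - \frac{286 - 112}{-25} = -721 - - \frac{\left(-1\right) 174}{25} = -721 - \left(-1\right) \left(- \frac{174}{25}\right) = -721 - \frac{174}{25} = - \frac{18199}{25}$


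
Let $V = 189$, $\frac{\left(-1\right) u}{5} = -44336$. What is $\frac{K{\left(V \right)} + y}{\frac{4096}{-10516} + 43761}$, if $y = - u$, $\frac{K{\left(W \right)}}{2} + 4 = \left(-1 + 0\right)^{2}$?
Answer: $- \frac{582812494}{115046645} \approx -5.0659$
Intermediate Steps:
$u = 221680$ ($u = \left(-5\right) \left(-44336\right) = 221680$)
$K{\left(W \right)} = -6$ ($K{\left(W \right)} = -8 + 2 \left(-1 + 0\right)^{2} = -8 + 2 \left(-1\right)^{2} = -8 + 2 \cdot 1 = -8 + 2 = -6$)
$y = -221680$ ($y = \left(-1\right) 221680 = -221680$)
$\frac{K{\left(V \right)} + y}{\frac{4096}{-10516} + 43761} = \frac{-6 - 221680}{\frac{4096}{-10516} + 43761} = - \frac{221686}{4096 \left(- \frac{1}{10516}\right) + 43761} = - \frac{221686}{- \frac{1024}{2629} + 43761} = - \frac{221686}{\frac{115046645}{2629}} = \left(-221686\right) \frac{2629}{115046645} = - \frac{582812494}{115046645}$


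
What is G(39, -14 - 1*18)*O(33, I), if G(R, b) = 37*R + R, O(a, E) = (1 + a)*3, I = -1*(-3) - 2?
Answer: 151164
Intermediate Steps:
I = 1 (I = 3 - 2 = 1)
O(a, E) = 3 + 3*a
G(R, b) = 38*R
G(39, -14 - 1*18)*O(33, I) = (38*39)*(3 + 3*33) = 1482*(3 + 99) = 1482*102 = 151164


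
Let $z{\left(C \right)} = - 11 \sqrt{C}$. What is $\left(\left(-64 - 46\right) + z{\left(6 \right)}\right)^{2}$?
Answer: $12826 + 2420 \sqrt{6} \approx 18754.0$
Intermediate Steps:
$\left(\left(-64 - 46\right) + z{\left(6 \right)}\right)^{2} = \left(\left(-64 - 46\right) - 11 \sqrt{6}\right)^{2} = \left(-110 - 11 \sqrt{6}\right)^{2}$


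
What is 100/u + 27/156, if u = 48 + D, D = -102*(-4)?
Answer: 1163/2964 ≈ 0.39237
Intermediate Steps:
D = 408
u = 456 (u = 48 + 408 = 456)
100/u + 27/156 = 100/456 + 27/156 = 100*(1/456) + 27*(1/156) = 25/114 + 9/52 = 1163/2964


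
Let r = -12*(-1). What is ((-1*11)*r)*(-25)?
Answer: 3300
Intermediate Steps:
r = 12
((-1*11)*r)*(-25) = (-1*11*12)*(-25) = -11*12*(-25) = -132*(-25) = 3300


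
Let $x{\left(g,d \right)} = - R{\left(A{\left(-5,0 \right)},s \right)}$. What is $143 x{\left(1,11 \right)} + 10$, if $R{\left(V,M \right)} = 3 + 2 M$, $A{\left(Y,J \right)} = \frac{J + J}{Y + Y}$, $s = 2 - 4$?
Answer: $153$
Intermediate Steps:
$s = -2$ ($s = 2 - 4 = -2$)
$A{\left(Y,J \right)} = \frac{J}{Y}$ ($A{\left(Y,J \right)} = \frac{2 J}{2 Y} = 2 J \frac{1}{2 Y} = \frac{J}{Y}$)
$x{\left(g,d \right)} = 1$ ($x{\left(g,d \right)} = - (3 + 2 \left(-2\right)) = - (3 - 4) = \left(-1\right) \left(-1\right) = 1$)
$143 x{\left(1,11 \right)} + 10 = 143 \cdot 1 + 10 = 143 + 10 = 153$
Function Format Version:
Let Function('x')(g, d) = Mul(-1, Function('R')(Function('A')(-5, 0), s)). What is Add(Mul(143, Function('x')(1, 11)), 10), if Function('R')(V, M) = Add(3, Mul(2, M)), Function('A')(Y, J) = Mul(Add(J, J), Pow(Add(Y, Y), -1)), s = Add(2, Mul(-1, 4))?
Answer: 153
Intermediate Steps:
s = -2 (s = Add(2, -4) = -2)
Function('A')(Y, J) = Mul(J, Pow(Y, -1)) (Function('A')(Y, J) = Mul(Mul(2, J), Pow(Mul(2, Y), -1)) = Mul(Mul(2, J), Mul(Rational(1, 2), Pow(Y, -1))) = Mul(J, Pow(Y, -1)))
Function('x')(g, d) = 1 (Function('x')(g, d) = Mul(-1, Add(3, Mul(2, -2))) = Mul(-1, Add(3, -4)) = Mul(-1, -1) = 1)
Add(Mul(143, Function('x')(1, 11)), 10) = Add(Mul(143, 1), 10) = Add(143, 10) = 153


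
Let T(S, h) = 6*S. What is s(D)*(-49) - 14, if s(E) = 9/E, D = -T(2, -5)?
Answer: 91/4 ≈ 22.750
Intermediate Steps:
D = -12 (D = -6*2 = -1*12 = -12)
s(D)*(-49) - 14 = (9/(-12))*(-49) - 14 = (9*(-1/12))*(-49) - 14 = -¾*(-49) - 14 = 147/4 - 14 = 91/4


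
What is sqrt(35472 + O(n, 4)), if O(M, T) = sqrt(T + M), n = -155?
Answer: sqrt(35472 + I*sqrt(151)) ≈ 188.34 + 0.0326*I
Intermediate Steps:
O(M, T) = sqrt(M + T)
sqrt(35472 + O(n, 4)) = sqrt(35472 + sqrt(-155 + 4)) = sqrt(35472 + sqrt(-151)) = sqrt(35472 + I*sqrt(151))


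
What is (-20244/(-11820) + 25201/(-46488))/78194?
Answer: 53602271/3580556431920 ≈ 1.4970e-5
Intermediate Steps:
(-20244/(-11820) + 25201/(-46488))/78194 = (-20244*(-1/11820) + 25201*(-1/46488))*(1/78194) = (1687/985 - 25201/46488)*(1/78194) = (53602271/45790680)*(1/78194) = 53602271/3580556431920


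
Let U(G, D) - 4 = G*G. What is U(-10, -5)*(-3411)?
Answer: -354744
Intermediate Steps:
U(G, D) = 4 + G² (U(G, D) = 4 + G*G = 4 + G²)
U(-10, -5)*(-3411) = (4 + (-10)²)*(-3411) = (4 + 100)*(-3411) = 104*(-3411) = -354744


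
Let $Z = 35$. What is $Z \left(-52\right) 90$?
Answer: $-163800$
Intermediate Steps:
$Z \left(-52\right) 90 = 35 \left(-52\right) 90 = \left(-1820\right) 90 = -163800$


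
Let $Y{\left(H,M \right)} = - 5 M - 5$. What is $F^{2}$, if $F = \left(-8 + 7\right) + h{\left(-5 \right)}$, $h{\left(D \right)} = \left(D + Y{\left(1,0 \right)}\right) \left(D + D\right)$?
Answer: $9801$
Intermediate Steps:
$Y{\left(H,M \right)} = -5 - 5 M$
$h{\left(D \right)} = 2 D \left(-5 + D\right)$ ($h{\left(D \right)} = \left(D - 5\right) \left(D + D\right) = \left(D + \left(-5 + 0\right)\right) 2 D = \left(D - 5\right) 2 D = \left(-5 + D\right) 2 D = 2 D \left(-5 + D\right)$)
$F = 99$ ($F = \left(-8 + 7\right) + 2 \left(-5\right) \left(-5 - 5\right) = -1 + 2 \left(-5\right) \left(-10\right) = -1 + 100 = 99$)
$F^{2} = 99^{2} = 9801$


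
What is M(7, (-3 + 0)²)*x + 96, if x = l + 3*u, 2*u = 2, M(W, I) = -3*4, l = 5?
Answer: 0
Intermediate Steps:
M(W, I) = -12
u = 1 (u = (½)*2 = 1)
x = 8 (x = 5 + 3*1 = 5 + 3 = 8)
M(7, (-3 + 0)²)*x + 96 = -12*8 + 96 = -96 + 96 = 0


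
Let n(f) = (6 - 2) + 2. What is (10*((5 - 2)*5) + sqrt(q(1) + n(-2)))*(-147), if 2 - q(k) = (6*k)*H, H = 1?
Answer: -22050 - 147*sqrt(2) ≈ -22258.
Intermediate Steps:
n(f) = 6 (n(f) = 4 + 2 = 6)
q(k) = 2 - 6*k
(10*((5 - 2)*5) + sqrt(q(1) + n(-2)))*(-147) = (10*((5 - 2)*5) + sqrt((2 - 6*1) + 6))*(-147) = (10*(3*5) + sqrt((2 - 6) + 6))*(-147) = (10*15 + sqrt(-4 + 6))*(-147) = (150 + sqrt(2))*(-147) = -22050 - 147*sqrt(2)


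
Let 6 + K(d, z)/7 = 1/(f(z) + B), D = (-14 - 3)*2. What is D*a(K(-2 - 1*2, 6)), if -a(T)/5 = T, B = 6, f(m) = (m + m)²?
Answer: -106981/15 ≈ -7132.1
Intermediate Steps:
f(m) = 4*m² (f(m) = (2*m)² = 4*m²)
D = -34 (D = -17*2 = -34)
K(d, z) = -42 + 7/(6 + 4*z²) (K(d, z) = -42 + 7/(4*z² + 6) = -42 + 7/(6 + 4*z²))
a(T) = -5*T
D*a(K(-2 - 1*2, 6)) = -(-170)*7*(-35 - 24*6²)/(2*(3 + 2*6²)) = -(-170)*7*(-35 - 24*36)/(2*(3 + 2*36)) = -(-170)*7*(-35 - 864)/(2*(3 + 72)) = -(-170)*(7/2)*(-899)/75 = -(-170)*(7/2)*(1/75)*(-899) = -(-170)*(-6293)/150 = -34*6293/30 = -106981/15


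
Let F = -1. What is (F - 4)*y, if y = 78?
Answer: -390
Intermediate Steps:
(F - 4)*y = (-1 - 4)*78 = -5*78 = -390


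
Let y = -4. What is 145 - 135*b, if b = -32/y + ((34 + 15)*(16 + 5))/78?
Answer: -70615/26 ≈ -2716.0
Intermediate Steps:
b = 551/26 (b = -32/(-4) + ((34 + 15)*(16 + 5))/78 = -32*(-¼) + (49*21)*(1/78) = 8 + 1029*(1/78) = 8 + 343/26 = 551/26 ≈ 21.192)
145 - 135*b = 145 - 135*551/26 = 145 - 74385/26 = -70615/26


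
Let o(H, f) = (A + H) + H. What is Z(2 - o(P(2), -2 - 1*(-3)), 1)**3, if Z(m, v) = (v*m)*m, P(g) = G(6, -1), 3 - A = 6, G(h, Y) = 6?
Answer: 117649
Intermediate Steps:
A = -3 (A = 3 - 1*6 = 3 - 6 = -3)
P(g) = 6
o(H, f) = -3 + 2*H (o(H, f) = (-3 + H) + H = -3 + 2*H)
Z(m, v) = v*m**2 (Z(m, v) = (m*v)*m = v*m**2)
Z(2 - o(P(2), -2 - 1*(-3)), 1)**3 = (1*(2 - (-3 + 2*6))**2)**3 = (1*(2 - (-3 + 12))**2)**3 = (1*(2 - 1*9)**2)**3 = (1*(2 - 9)**2)**3 = (1*(-7)**2)**3 = (1*49)**3 = 49**3 = 117649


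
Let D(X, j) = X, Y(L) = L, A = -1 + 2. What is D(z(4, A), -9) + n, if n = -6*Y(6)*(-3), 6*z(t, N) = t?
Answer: 326/3 ≈ 108.67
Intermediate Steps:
A = 1
z(t, N) = t/6
n = 108 (n = -6*6*(-3) = -36*(-3) = 108)
D(z(4, A), -9) + n = (⅙)*4 + 108 = ⅔ + 108 = 326/3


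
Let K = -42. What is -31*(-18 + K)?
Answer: 1860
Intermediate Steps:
-31*(-18 + K) = -31*(-18 - 42) = -31*(-60) = 1860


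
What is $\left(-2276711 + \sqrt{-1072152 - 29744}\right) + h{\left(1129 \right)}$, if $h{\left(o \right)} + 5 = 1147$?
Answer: $-2275569 + 2 i \sqrt{275474} \approx -2.2756 \cdot 10^{6} + 1049.7 i$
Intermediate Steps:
$h{\left(o \right)} = 1142$ ($h{\left(o \right)} = -5 + 1147 = 1142$)
$\left(-2276711 + \sqrt{-1072152 - 29744}\right) + h{\left(1129 \right)} = \left(-2276711 + \sqrt{-1072152 - 29744}\right) + 1142 = \left(-2276711 + \sqrt{-1101896}\right) + 1142 = \left(-2276711 + 2 i \sqrt{275474}\right) + 1142 = -2275569 + 2 i \sqrt{275474}$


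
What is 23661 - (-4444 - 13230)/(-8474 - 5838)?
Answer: 169309279/7156 ≈ 23660.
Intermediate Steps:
23661 - (-4444 - 13230)/(-8474 - 5838) = 23661 - (-17674)/(-14312) = 23661 - (-17674)*(-1)/14312 = 23661 - 1*8837/7156 = 23661 - 8837/7156 = 169309279/7156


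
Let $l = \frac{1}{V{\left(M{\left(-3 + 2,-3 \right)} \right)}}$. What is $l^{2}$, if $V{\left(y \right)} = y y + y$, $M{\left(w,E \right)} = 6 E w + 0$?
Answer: $\frac{1}{116964} \approx 8.5496 \cdot 10^{-6}$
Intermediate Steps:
$M{\left(w,E \right)} = 6 E w$ ($M{\left(w,E \right)} = 6 E w + 0 = 6 E w$)
$V{\left(y \right)} = y + y^{2}$ ($V{\left(y \right)} = y^{2} + y = y + y^{2}$)
$l = \frac{1}{342}$ ($l = \frac{1}{6 \left(-3\right) \left(-3 + 2\right) \left(1 + 6 \left(-3\right) \left(-3 + 2\right)\right)} = \frac{1}{6 \left(-3\right) \left(-1\right) \left(1 + 6 \left(-3\right) \left(-1\right)\right)} = \frac{1}{18 \left(1 + 18\right)} = \frac{1}{18 \cdot 19} = \frac{1}{342} \approx 0.002924$)
$l^{2} = \left(\frac{1}{342}\right)^{2} = \frac{1}{116964}$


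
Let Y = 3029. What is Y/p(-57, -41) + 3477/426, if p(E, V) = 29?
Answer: 463729/4118 ≈ 112.61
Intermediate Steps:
Y/p(-57, -41) + 3477/426 = 3029/29 + 3477/426 = 3029*(1/29) + 3477*(1/426) = 3029/29 + 1159/142 = 463729/4118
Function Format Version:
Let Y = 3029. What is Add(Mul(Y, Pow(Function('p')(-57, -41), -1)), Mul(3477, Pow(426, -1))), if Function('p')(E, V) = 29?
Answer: Rational(463729, 4118) ≈ 112.61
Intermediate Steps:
Add(Mul(Y, Pow(Function('p')(-57, -41), -1)), Mul(3477, Pow(426, -1))) = Add(Mul(3029, Pow(29, -1)), Mul(3477, Pow(426, -1))) = Add(Mul(3029, Rational(1, 29)), Mul(3477, Rational(1, 426))) = Add(Rational(3029, 29), Rational(1159, 142)) = Rational(463729, 4118)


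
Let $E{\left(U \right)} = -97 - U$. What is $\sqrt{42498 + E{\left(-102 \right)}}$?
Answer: $\sqrt{42503} \approx 206.16$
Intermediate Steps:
$\sqrt{42498 + E{\left(-102 \right)}} = \sqrt{42498 - -5} = \sqrt{42498 + \left(-97 + 102\right)} = \sqrt{42498 + 5} = \sqrt{42503}$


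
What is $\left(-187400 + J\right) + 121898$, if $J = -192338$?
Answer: $-257840$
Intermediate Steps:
$\left(-187400 + J\right) + 121898 = \left(-187400 - 192338\right) + 121898 = -379738 + 121898 = -257840$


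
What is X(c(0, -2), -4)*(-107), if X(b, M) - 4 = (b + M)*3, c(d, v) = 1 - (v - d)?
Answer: -107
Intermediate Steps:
c(d, v) = 1 + d - v (c(d, v) = 1 + (d - v) = 1 + d - v)
X(b, M) = 4 + 3*M + 3*b (X(b, M) = 4 + (b + M)*3 = 4 + (M + b)*3 = 4 + (3*M + 3*b) = 4 + 3*M + 3*b)
X(c(0, -2), -4)*(-107) = (4 + 3*(-4) + 3*(1 + 0 - 1*(-2)))*(-107) = (4 - 12 + 3*(1 + 0 + 2))*(-107) = (4 - 12 + 3*3)*(-107) = (4 - 12 + 9)*(-107) = 1*(-107) = -107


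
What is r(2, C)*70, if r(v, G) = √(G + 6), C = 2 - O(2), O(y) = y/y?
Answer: 70*√7 ≈ 185.20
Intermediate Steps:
O(y) = 1
C = 1 (C = 2 - 1*1 = 2 - 1 = 1)
r(v, G) = √(6 + G)
r(2, C)*70 = √(6 + 1)*70 = √7*70 = 70*√7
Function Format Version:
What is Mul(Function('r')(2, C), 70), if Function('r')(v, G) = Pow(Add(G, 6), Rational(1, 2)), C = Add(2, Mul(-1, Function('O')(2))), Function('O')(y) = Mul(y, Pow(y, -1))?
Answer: Mul(70, Pow(7, Rational(1, 2))) ≈ 185.20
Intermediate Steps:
Function('O')(y) = 1
C = 1 (C = Add(2, Mul(-1, 1)) = Add(2, -1) = 1)
Function('r')(v, G) = Pow(Add(6, G), Rational(1, 2))
Mul(Function('r')(2, C), 70) = Mul(Pow(Add(6, 1), Rational(1, 2)), 70) = Mul(Pow(7, Rational(1, 2)), 70) = Mul(70, Pow(7, Rational(1, 2)))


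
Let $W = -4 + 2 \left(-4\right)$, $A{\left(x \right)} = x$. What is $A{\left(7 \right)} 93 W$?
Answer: $-7812$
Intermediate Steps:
$W = -12$ ($W = -4 - 8 = -12$)
$A{\left(7 \right)} 93 W = 7 \cdot 93 \left(-12\right) = 651 \left(-12\right) = -7812$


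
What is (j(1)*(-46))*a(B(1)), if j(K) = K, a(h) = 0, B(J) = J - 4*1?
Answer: 0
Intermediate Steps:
B(J) = -4 + J (B(J) = J - 4 = -4 + J)
(j(1)*(-46))*a(B(1)) = (1*(-46))*0 = -46*0 = 0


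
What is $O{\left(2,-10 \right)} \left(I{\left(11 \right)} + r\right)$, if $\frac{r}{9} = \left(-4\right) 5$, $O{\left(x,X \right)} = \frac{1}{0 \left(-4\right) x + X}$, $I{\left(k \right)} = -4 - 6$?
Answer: $19$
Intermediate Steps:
$I{\left(k \right)} = -10$
$O{\left(x,X \right)} = \frac{1}{X}$ ($O{\left(x,X \right)} = \frac{1}{0 x + X} = \frac{1}{0 + X} = \frac{1}{X}$)
$r = -180$ ($r = 9 \left(\left(-4\right) 5\right) = 9 \left(-20\right) = -180$)
$O{\left(2,-10 \right)} \left(I{\left(11 \right)} + r\right) = \frac{-10 - 180}{-10} = \left(- \frac{1}{10}\right) \left(-190\right) = 19$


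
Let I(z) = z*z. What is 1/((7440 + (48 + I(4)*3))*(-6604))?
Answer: -1/49767744 ≈ -2.0093e-8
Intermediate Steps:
I(z) = z²
1/((7440 + (48 + I(4)*3))*(-6604)) = 1/((7440 + (48 + 4²*3))*(-6604)) = -1/6604/(7440 + (48 + 16*3)) = -1/6604/(7440 + (48 + 48)) = -1/6604/(7440 + 96) = -1/6604/7536 = (1/7536)*(-1/6604) = -1/49767744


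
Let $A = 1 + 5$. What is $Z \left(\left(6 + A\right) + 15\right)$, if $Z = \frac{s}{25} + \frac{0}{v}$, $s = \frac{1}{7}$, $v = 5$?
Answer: $\frac{27}{175} \approx 0.15429$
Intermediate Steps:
$A = 6$
$s = \frac{1}{7} \approx 0.14286$
$Z = \frac{1}{175}$ ($Z = \frac{1}{7 \cdot 25} + \frac{0}{5} = \frac{1}{7} \cdot \frac{1}{25} + 0 \cdot \frac{1}{5} = \frac{1}{175} + 0 = \frac{1}{175} \approx 0.0057143$)
$Z \left(\left(6 + A\right) + 15\right) = \frac{\left(6 + 6\right) + 15}{175} = \frac{12 + 15}{175} = \frac{1}{175} \cdot 27 = \frac{27}{175}$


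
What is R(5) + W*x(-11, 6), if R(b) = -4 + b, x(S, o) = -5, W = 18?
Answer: -89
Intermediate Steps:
R(5) + W*x(-11, 6) = (-4 + 5) + 18*(-5) = 1 - 90 = -89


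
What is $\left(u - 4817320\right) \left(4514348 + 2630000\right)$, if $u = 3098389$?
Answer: $-12280641251988$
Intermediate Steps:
$\left(u - 4817320\right) \left(4514348 + 2630000\right) = \left(3098389 - 4817320\right) \left(4514348 + 2630000\right) = \left(-1718931\right) 7144348 = -12280641251988$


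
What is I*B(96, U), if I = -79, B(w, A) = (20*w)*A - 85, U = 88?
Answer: -13341125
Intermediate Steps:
B(w, A) = -85 + 20*A*w (B(w, A) = 20*A*w - 85 = -85 + 20*A*w)
I*B(96, U) = -79*(-85 + 20*88*96) = -79*(-85 + 168960) = -79*168875 = -13341125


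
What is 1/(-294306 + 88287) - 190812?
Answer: -39310897429/206019 ≈ -1.9081e+5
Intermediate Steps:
1/(-294306 + 88287) - 190812 = 1/(-206019) - 190812 = -1/206019 - 190812 = -39310897429/206019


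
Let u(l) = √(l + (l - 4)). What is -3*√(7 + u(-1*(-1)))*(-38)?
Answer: 114*√(7 + I*√2) ≈ 303.14 + 30.315*I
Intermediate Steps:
u(l) = √(-4 + 2*l) (u(l) = √(l + (-4 + l)) = √(-4 + 2*l))
-3*√(7 + u(-1*(-1)))*(-38) = -3*√(7 + √(-4 + 2*(-1*(-1))))*(-38) = -3*√(7 + √(-4 + 2*1))*(-38) = -3*√(7 + √(-4 + 2))*(-38) = -3*√(7 + √(-2))*(-38) = -3*√(7 + I*√2)*(-38) = 114*√(7 + I*√2)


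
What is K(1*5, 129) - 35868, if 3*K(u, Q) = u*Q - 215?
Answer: -107174/3 ≈ -35725.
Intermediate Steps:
K(u, Q) = -215/3 + Q*u/3 (K(u, Q) = (u*Q - 215)/3 = (Q*u - 215)/3 = (-215 + Q*u)/3 = -215/3 + Q*u/3)
K(1*5, 129) - 35868 = (-215/3 + (1/3)*129*(1*5)) - 35868 = (-215/3 + (1/3)*129*5) - 35868 = (-215/3 + 215) - 35868 = 430/3 - 35868 = -107174/3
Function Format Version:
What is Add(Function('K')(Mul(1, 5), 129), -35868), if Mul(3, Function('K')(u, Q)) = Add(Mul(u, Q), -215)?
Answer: Rational(-107174, 3) ≈ -35725.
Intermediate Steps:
Function('K')(u, Q) = Add(Rational(-215, 3), Mul(Rational(1, 3), Q, u)) (Function('K')(u, Q) = Mul(Rational(1, 3), Add(Mul(u, Q), -215)) = Mul(Rational(1, 3), Add(Mul(Q, u), -215)) = Mul(Rational(1, 3), Add(-215, Mul(Q, u))) = Add(Rational(-215, 3), Mul(Rational(1, 3), Q, u)))
Add(Function('K')(Mul(1, 5), 129), -35868) = Add(Add(Rational(-215, 3), Mul(Rational(1, 3), 129, Mul(1, 5))), -35868) = Add(Add(Rational(-215, 3), Mul(Rational(1, 3), 129, 5)), -35868) = Add(Add(Rational(-215, 3), 215), -35868) = Add(Rational(430, 3), -35868) = Rational(-107174, 3)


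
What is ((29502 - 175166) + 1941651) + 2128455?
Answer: 3924442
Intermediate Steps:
((29502 - 175166) + 1941651) + 2128455 = (-145664 + 1941651) + 2128455 = 1795987 + 2128455 = 3924442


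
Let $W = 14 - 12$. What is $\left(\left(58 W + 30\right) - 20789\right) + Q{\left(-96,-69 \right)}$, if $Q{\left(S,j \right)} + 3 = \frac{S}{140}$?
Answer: $- \frac{722634}{35} \approx -20647.0$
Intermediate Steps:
$W = 2$ ($W = 14 - 12 = 2$)
$Q{\left(S,j \right)} = -3 + \frac{S}{140}$
$\left(\left(58 W + 30\right) - 20789\right) + Q{\left(-96,-69 \right)} = \left(\left(58 \cdot 2 + 30\right) - 20789\right) + \left(-3 + \frac{1}{140} \left(-96\right)\right) = \left(\left(116 + 30\right) - 20789\right) - \frac{129}{35} = \left(146 - 20789\right) - \frac{129}{35} = -20643 - \frac{129}{35} = - \frac{722634}{35}$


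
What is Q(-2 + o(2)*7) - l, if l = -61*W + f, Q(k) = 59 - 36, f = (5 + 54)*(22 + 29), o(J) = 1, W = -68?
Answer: -7134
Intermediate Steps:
f = 3009 (f = 59*51 = 3009)
Q(k) = 23
l = 7157 (l = -61*(-68) + 3009 = 4148 + 3009 = 7157)
Q(-2 + o(2)*7) - l = 23 - 1*7157 = 23 - 7157 = -7134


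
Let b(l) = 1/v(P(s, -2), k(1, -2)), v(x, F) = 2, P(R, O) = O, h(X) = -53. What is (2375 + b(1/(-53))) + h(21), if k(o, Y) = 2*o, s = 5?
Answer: 4645/2 ≈ 2322.5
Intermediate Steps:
b(l) = ½ (b(l) = 1/2 = ½)
(2375 + b(1/(-53))) + h(21) = (2375 + ½) - 53 = 4751/2 - 53 = 4645/2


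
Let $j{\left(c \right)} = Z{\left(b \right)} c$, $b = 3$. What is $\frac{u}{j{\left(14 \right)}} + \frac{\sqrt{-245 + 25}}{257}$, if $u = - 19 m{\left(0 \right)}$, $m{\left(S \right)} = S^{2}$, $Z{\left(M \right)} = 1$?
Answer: $\frac{2 i \sqrt{55}}{257} \approx 0.057714 i$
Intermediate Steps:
$j{\left(c \right)} = c$ ($j{\left(c \right)} = 1 c = c$)
$u = 0$ ($u = - 19 \cdot 0^{2} = \left(-19\right) 0 = 0$)
$\frac{u}{j{\left(14 \right)}} + \frac{\sqrt{-245 + 25}}{257} = \frac{0}{14} + \frac{\sqrt{-245 + 25}}{257} = 0 \cdot \frac{1}{14} + \sqrt{-220} \cdot \frac{1}{257} = 0 + 2 i \sqrt{55} \cdot \frac{1}{257} = 0 + \frac{2 i \sqrt{55}}{257} = \frac{2 i \sqrt{55}}{257}$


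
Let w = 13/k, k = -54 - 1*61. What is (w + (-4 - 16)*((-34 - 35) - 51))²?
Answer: 76168824169/13225 ≈ 5.7595e+6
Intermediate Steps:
k = -115 (k = -54 - 61 = -115)
w = -13/115 (w = 13/(-115) = 13*(-1/115) = -13/115 ≈ -0.11304)
(w + (-4 - 16)*((-34 - 35) - 51))² = (-13/115 + (-4 - 16)*((-34 - 35) - 51))² = (-13/115 - 20*(-69 - 51))² = (-13/115 - 20*(-120))² = (-13/115 + 2400)² = (275987/115)² = 76168824169/13225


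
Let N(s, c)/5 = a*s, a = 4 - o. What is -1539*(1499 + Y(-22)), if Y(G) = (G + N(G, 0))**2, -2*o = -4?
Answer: -92436957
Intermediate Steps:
o = 2 (o = -1/2*(-4) = 2)
a = 2 (a = 4 - 1*2 = 4 - 2 = 2)
N(s, c) = 10*s (N(s, c) = 5*(2*s) = 10*s)
Y(G) = 121*G**2 (Y(G) = (G + 10*G)**2 = (11*G)**2 = 121*G**2)
-1539*(1499 + Y(-22)) = -1539*(1499 + 121*(-22)**2) = -1539*(1499 + 121*484) = -1539*(1499 + 58564) = -1539*60063 = -92436957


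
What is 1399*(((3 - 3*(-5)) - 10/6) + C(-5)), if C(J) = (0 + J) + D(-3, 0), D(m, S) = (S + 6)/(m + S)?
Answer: 39172/3 ≈ 13057.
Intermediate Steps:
D(m, S) = (6 + S)/(S + m)
C(J) = -2 + J (C(J) = (0 + J) + (6 + 0)/(0 - 3) = J + 6/(-3) = J - 1/3*6 = J - 2 = -2 + J)
1399*(((3 - 3*(-5)) - 10/6) + C(-5)) = 1399*(((3 - 3*(-5)) - 10/6) + (-2 - 5)) = 1399*(((3 + 15) - 10*1/6) - 7) = 1399*((18 - 5/3) - 7) = 1399*(49/3 - 7) = 1399*(28/3) = 39172/3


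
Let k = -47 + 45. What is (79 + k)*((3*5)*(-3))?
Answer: -3465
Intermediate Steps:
k = -2
(79 + k)*((3*5)*(-3)) = (79 - 2)*((3*5)*(-3)) = 77*(15*(-3)) = 77*(-45) = -3465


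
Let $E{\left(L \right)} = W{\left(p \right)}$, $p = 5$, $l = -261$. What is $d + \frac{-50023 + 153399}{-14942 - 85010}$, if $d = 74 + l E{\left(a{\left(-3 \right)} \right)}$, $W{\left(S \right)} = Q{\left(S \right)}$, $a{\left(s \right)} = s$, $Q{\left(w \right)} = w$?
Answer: $- \frac{7696518}{6247} \approx -1232.0$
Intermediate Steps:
$W{\left(S \right)} = S$
$E{\left(L \right)} = 5$
$d = -1231$ ($d = 74 - 1305 = -1231$)
$d + \frac{-50023 + 153399}{-14942 - 85010} = -1231 + \frac{-50023 + 153399}{-14942 - 85010} = -1231 + \frac{103376}{-99952} = -1231 + 103376 \left(- \frac{1}{99952}\right) = -1231 - \frac{6461}{6247} = - \frac{7696518}{6247}$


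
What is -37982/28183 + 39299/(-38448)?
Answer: -2567895653/1083579984 ≈ -2.3698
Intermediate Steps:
-37982/28183 + 39299/(-38448) = -37982*1/28183 + 39299*(-1/38448) = -37982/28183 - 39299/38448 = -2567895653/1083579984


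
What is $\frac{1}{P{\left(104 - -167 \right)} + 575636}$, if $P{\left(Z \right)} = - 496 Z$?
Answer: $\frac{1}{441220} \approx 2.2664 \cdot 10^{-6}$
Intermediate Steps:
$\frac{1}{P{\left(104 - -167 \right)} + 575636} = \frac{1}{- 496 \left(104 - -167\right) + 575636} = \frac{1}{- 496 \left(104 + 167\right) + 575636} = \frac{1}{\left(-496\right) 271 + 575636} = \frac{1}{-134416 + 575636} = \frac{1}{441220}$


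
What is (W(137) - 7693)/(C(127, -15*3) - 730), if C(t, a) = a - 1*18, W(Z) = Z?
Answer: 7556/793 ≈ 9.5284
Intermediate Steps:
C(t, a) = -18 + a (C(t, a) = a - 18 = -18 + a)
(W(137) - 7693)/(C(127, -15*3) - 730) = (137 - 7693)/((-18 - 15*3) - 730) = -7556/((-18 - 45) - 730) = -7556/(-63 - 730) = -7556/(-793) = -7556*(-1/793) = 7556/793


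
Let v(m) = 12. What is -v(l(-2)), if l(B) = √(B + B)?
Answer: -12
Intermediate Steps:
l(B) = √2*√B (l(B) = √(2*B) = √2*√B)
-v(l(-2)) = -1*12 = -12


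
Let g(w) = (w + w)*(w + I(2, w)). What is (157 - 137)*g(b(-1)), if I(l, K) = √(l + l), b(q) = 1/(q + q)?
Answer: -30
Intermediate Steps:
b(q) = 1/(2*q)
I(l, K) = √2*√l (I(l, K) = √(2*l) = √2*√l)
g(w) = 2*w*(2 + w) (g(w) = (w + w)*(w + √2*√2) = (2*w)*(w + 2) = (2*w)*(2 + w) = 2*w*(2 + w))
(157 - 137)*g(b(-1)) = (157 - 137)*(2*((½)/(-1))*(2 + (½)/(-1))) = 20*(2*((½)*(-1))*(2 + (½)*(-1))) = 20*(2*(-½)*(2 - ½)) = 20*(2*(-½)*(3/2)) = 20*(-3/2) = -30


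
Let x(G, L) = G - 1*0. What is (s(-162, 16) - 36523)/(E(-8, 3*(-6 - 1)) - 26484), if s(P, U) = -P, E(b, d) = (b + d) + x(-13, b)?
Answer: 36361/26526 ≈ 1.3708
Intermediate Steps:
x(G, L) = G (x(G, L) = G + 0 = G)
E(b, d) = -13 + b + d (E(b, d) = (b + d) - 13 = -13 + b + d)
(s(-162, 16) - 36523)/(E(-8, 3*(-6 - 1)) - 26484) = (-1*(-162) - 36523)/((-13 - 8 + 3*(-6 - 1)) - 26484) = (162 - 36523)/((-13 - 8 + 3*(-7)) - 26484) = -36361/((-13 - 8 - 21) - 26484) = -36361/(-42 - 26484) = -36361/(-26526) = -36361*(-1/26526) = 36361/26526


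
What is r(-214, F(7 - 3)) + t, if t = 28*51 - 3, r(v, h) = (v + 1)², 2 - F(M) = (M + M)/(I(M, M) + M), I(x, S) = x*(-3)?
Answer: 46794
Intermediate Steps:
I(x, S) = -3*x
F(M) = 3 (F(M) = 2 - (M + M)/(-3*M + M) = 2 - 2*M/((-2*M)) = 2 - 2*M*(-1/(2*M)) = 2 - 1*(-1) = 2 + 1 = 3)
r(v, h) = (1 + v)²
t = 1425 (t = 1428 - 3 = 1425)
r(-214, F(7 - 3)) + t = (1 - 214)² + 1425 = (-213)² + 1425 = 45369 + 1425 = 46794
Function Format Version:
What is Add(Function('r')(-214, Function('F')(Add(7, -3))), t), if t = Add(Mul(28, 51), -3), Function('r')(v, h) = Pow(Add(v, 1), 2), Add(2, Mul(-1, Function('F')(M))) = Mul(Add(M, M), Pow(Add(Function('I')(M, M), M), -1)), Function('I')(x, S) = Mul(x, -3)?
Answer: 46794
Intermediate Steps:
Function('I')(x, S) = Mul(-3, x)
Function('F')(M) = 3 (Function('F')(M) = Add(2, Mul(-1, Mul(Add(M, M), Pow(Add(Mul(-3, M), M), -1)))) = Add(2, Mul(-1, Mul(Mul(2, M), Pow(Mul(-2, M), -1)))) = Add(2, Mul(-1, Mul(Mul(2, M), Mul(Rational(-1, 2), Pow(M, -1))))) = Add(2, Mul(-1, -1)) = Add(2, 1) = 3)
Function('r')(v, h) = Pow(Add(1, v), 2)
t = 1425 (t = Add(1428, -3) = 1425)
Add(Function('r')(-214, Function('F')(Add(7, -3))), t) = Add(Pow(Add(1, -214), 2), 1425) = Add(Pow(-213, 2), 1425) = Add(45369, 1425) = 46794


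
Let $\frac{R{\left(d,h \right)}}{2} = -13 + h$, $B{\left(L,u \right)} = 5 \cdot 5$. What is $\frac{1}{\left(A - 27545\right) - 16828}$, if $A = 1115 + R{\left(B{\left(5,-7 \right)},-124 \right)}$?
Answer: $- \frac{1}{43532} \approx -2.2972 \cdot 10^{-5}$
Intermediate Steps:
$B{\left(L,u \right)} = 25$
$R{\left(d,h \right)} = -26 + 2 h$ ($R{\left(d,h \right)} = 2 \left(-13 + h\right) = -26 + 2 h$)
$A = 841$ ($A = 1115 + \left(-26 + 2 \left(-124\right)\right) = 1115 - 274 = 841$)
$\frac{1}{\left(A - 27545\right) - 16828} = \frac{1}{\left(841 - 27545\right) - 16828} = \frac{1}{-26704 - 16828} = \frac{1}{-43532} = - \frac{1}{43532}$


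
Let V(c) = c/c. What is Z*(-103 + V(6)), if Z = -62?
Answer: 6324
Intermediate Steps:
V(c) = 1
Z*(-103 + V(6)) = -62*(-103 + 1) = -62*(-102) = 6324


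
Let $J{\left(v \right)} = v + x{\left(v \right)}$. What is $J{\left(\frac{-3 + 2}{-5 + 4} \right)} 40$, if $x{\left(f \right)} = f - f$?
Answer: $40$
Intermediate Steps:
$x{\left(f \right)} = 0$
$J{\left(v \right)} = v$ ($J{\left(v \right)} = v + 0 = v$)
$J{\left(\frac{-3 + 2}{-5 + 4} \right)} 40 = \frac{-3 + 2}{-5 + 4} \cdot 40 = - \frac{1}{-1} \cdot 40 = \left(-1\right) \left(-1\right) 40 = 1 \cdot 40 = 40$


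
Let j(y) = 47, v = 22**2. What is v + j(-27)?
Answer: 531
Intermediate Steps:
v = 484
v + j(-27) = 484 + 47 = 531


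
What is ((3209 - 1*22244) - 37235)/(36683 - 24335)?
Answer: -28135/6174 ≈ -4.5570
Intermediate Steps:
((3209 - 1*22244) - 37235)/(36683 - 24335) = ((3209 - 22244) - 37235)/12348 = (-19035 - 37235)*(1/12348) = -56270*1/12348 = -28135/6174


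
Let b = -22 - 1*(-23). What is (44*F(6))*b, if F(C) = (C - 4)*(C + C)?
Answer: 1056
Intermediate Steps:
F(C) = 2*C*(-4 + C) (F(C) = (-4 + C)*(2*C) = 2*C*(-4 + C))
b = 1 (b = -22 + 23 = 1)
(44*F(6))*b = (44*(2*6*(-4 + 6)))*1 = (44*(2*6*2))*1 = (44*24)*1 = 1056*1 = 1056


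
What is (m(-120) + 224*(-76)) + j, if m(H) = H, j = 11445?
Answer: -5699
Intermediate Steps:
(m(-120) + 224*(-76)) + j = (-120 + 224*(-76)) + 11445 = (-120 - 17024) + 11445 = -17144 + 11445 = -5699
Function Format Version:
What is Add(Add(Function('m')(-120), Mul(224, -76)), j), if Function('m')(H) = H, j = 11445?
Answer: -5699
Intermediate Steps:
Add(Add(Function('m')(-120), Mul(224, -76)), j) = Add(Add(-120, Mul(224, -76)), 11445) = Add(Add(-120, -17024), 11445) = Add(-17144, 11445) = -5699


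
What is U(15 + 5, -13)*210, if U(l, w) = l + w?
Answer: 1470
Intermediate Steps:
U(15 + 5, -13)*210 = ((15 + 5) - 13)*210 = (20 - 13)*210 = 7*210 = 1470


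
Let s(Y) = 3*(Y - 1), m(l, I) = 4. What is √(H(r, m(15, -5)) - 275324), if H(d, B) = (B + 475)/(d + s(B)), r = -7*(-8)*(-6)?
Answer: I*√29440276629/327 ≈ 524.71*I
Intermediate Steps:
r = -336 (r = 56*(-6) = -336)
s(Y) = -3 + 3*Y (s(Y) = 3*(-1 + Y) = -3 + 3*Y)
H(d, B) = (475 + B)/(-3 + d + 3*B) (H(d, B) = (B + 475)/(d + (-3 + 3*B)) = (475 + B)/(-3 + d + 3*B))
√(H(r, m(15, -5)) - 275324) = √((475 + 4)/(-3 - 336 + 3*4) - 275324) = √(479/(-3 - 336 + 12) - 275324) = √(479/(-327) - 275324) = √(-1/327*479 - 275324) = √(-479/327 - 275324) = √(-90031427/327) = I*√29440276629/327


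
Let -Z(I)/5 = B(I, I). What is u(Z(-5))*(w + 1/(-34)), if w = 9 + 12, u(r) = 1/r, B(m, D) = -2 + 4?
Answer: -713/340 ≈ -2.0971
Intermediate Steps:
B(m, D) = 2
Z(I) = -10 (Z(I) = -5*2 = -10)
w = 21
u(Z(-5))*(w + 1/(-34)) = (21 + 1/(-34))/(-10) = -(21 - 1/34)/10 = -1/10*713/34 = -713/340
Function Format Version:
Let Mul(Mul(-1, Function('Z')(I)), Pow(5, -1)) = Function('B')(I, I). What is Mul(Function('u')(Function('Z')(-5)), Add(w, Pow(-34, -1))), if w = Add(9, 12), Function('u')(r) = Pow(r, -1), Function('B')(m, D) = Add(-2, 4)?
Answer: Rational(-713, 340) ≈ -2.0971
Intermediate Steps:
Function('B')(m, D) = 2
Function('Z')(I) = -10 (Function('Z')(I) = Mul(-5, 2) = -10)
w = 21
Mul(Function('u')(Function('Z')(-5)), Add(w, Pow(-34, -1))) = Mul(Pow(-10, -1), Add(21, Pow(-34, -1))) = Mul(Rational(-1, 10), Add(21, Rational(-1, 34))) = Mul(Rational(-1, 10), Rational(713, 34)) = Rational(-713, 340)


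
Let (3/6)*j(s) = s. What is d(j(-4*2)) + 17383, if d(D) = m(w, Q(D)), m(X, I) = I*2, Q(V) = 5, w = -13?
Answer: 17393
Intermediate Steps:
m(X, I) = 2*I
j(s) = 2*s
d(D) = 10 (d(D) = 2*5 = 10)
d(j(-4*2)) + 17383 = 10 + 17383 = 17393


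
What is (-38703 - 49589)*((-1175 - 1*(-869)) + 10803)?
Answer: -926801124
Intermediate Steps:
(-38703 - 49589)*((-1175 - 1*(-869)) + 10803) = -88292*((-1175 + 869) + 10803) = -88292*(-306 + 10803) = -88292*10497 = -926801124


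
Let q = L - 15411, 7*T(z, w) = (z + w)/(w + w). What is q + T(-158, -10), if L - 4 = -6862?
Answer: -111339/5 ≈ -22268.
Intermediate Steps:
L = -6858 (L = 4 - 6862 = -6858)
T(z, w) = (w + z)/(14*w) (T(z, w) = ((z + w)/(w + w))/7 = ((w + z)/((2*w)))/7 = ((w + z)*(1/(2*w)))/7 = ((w + z)/(2*w))/7 = (w + z)/(14*w))
q = -22269 (q = -6858 - 15411 = -22269)
q + T(-158, -10) = -22269 + (1/14)*(-10 - 158)/(-10) = -22269 + (1/14)*(-⅒)*(-168) = -22269 + 6/5 = -111339/5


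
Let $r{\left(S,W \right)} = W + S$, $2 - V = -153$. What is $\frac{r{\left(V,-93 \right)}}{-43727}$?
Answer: $- \frac{62}{43727} \approx -0.0014179$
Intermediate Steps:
$V = 155$ ($V = 2 - -153 = 2 + 153 = 155$)
$r{\left(S,W \right)} = S + W$
$\frac{r{\left(V,-93 \right)}}{-43727} = \frac{155 - 93}{-43727} = 62 \left(- \frac{1}{43727}\right) = - \frac{62}{43727}$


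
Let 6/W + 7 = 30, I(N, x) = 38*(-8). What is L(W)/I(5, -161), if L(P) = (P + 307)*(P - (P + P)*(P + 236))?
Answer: 229924845/1849384 ≈ 124.33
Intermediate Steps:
I(N, x) = -304
W = 6/23 (W = 6/(-7 + 30) = 6/23 ≈ 0.26087)
L(P) = (307 + P)*(P - 2*P*(236 + P))
L(W)/I(5, -161) = -1*6/23*(144597 + 2*(6/23)² + 1085*(6/23))/(-304) = -1*6/23*(144597 + 2*(36/529) + 6510/23)*(-1/304) = -1*6/23*(144597 + 72/529 + 6510/23)*(-1/304) = -1*6/23*76641615/529*(-1/304) = -459849690/12167*(-1/304) = 229924845/1849384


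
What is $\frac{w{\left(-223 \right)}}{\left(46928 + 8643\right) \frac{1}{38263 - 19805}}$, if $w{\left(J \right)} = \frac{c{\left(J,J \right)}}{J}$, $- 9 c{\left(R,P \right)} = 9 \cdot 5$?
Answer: $\frac{92290}{12392333} \approx 0.0074473$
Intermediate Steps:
$c{\left(R,P \right)} = -5$ ($c{\left(R,P \right)} = - \frac{9 \cdot 5}{9} = \left(- \frac{1}{9}\right) 45 = -5$)
$w{\left(J \right)} = - \frac{5}{J}$
$\frac{w{\left(-223 \right)}}{\left(46928 + 8643\right) \frac{1}{38263 - 19805}} = \frac{\left(-5\right) \frac{1}{-223}}{\left(46928 + 8643\right) \frac{1}{38263 - 19805}} = \frac{\left(-5\right) \left(- \frac{1}{223}\right)}{55571 \cdot \frac{1}{18458}} = \frac{5}{223 \cdot 55571 \cdot \frac{1}{18458}} = \frac{5}{223 \cdot \frac{55571}{18458}} = \frac{5}{223} \cdot \frac{18458}{55571} = \frac{92290}{12392333}$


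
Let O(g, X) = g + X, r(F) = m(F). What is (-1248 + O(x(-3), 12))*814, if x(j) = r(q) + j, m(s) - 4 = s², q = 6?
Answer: -975986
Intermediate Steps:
m(s) = 4 + s²
r(F) = 4 + F²
x(j) = 40 + j (x(j) = (4 + 6²) + j = (4 + 36) + j = 40 + j)
O(g, X) = X + g
(-1248 + O(x(-3), 12))*814 = (-1248 + (12 + (40 - 3)))*814 = (-1248 + (12 + 37))*814 = (-1248 + 49)*814 = -1199*814 = -975986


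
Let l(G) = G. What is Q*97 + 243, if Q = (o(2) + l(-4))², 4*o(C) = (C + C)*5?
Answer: 340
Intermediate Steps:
o(C) = 5*C/2 (o(C) = ((C + C)*5)/4 = ((2*C)*5)/4 = (10*C)/4 = 5*C/2)
Q = 1 (Q = ((5/2)*2 - 4)² = (5 - 4)² = 1² = 1)
Q*97 + 243 = 1*97 + 243 = 97 + 243 = 340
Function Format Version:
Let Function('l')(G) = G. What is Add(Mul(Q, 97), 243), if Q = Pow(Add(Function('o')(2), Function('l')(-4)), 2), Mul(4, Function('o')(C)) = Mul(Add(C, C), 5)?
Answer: 340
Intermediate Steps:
Function('o')(C) = Mul(Rational(5, 2), C) (Function('o')(C) = Mul(Rational(1, 4), Mul(Add(C, C), 5)) = Mul(Rational(1, 4), Mul(Mul(2, C), 5)) = Mul(Rational(1, 4), Mul(10, C)) = Mul(Rational(5, 2), C))
Q = 1 (Q = Pow(Add(Mul(Rational(5, 2), 2), -4), 2) = Pow(Add(5, -4), 2) = Pow(1, 2) = 1)
Add(Mul(Q, 97), 243) = Add(Mul(1, 97), 243) = Add(97, 243) = 340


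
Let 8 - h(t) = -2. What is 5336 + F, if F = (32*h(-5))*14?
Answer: 9816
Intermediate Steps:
h(t) = 10 (h(t) = 8 - 1*(-2) = 8 + 2 = 10)
F = 4480 (F = (32*10)*14 = 320*14 = 4480)
5336 + F = 5336 + 4480 = 9816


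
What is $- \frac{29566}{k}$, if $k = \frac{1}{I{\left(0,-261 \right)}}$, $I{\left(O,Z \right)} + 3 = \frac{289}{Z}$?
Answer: $\frac{31694752}{261} \approx 1.2144 \cdot 10^{5}$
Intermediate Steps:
$I{\left(O,Z \right)} = -3 + \frac{289}{Z}$
$k = - \frac{261}{1072}$ ($k = \frac{1}{-3 + \frac{289}{-261}} = \frac{1}{-3 + 289 \left(- \frac{1}{261}\right)} = \frac{1}{-3 - \frac{289}{261}} = \frac{1}{- \frac{1072}{261}} = - \frac{261}{1072} \approx -0.24347$)
$- \frac{29566}{k} = - \frac{29566}{- \frac{261}{1072}} = \left(-29566\right) \left(- \frac{1072}{261}\right) = \frac{31694752}{261}$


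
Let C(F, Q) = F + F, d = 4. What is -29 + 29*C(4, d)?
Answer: 203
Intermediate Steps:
C(F, Q) = 2*F
-29 + 29*C(4, d) = -29 + 29*(2*4) = -29 + 29*8 = -29 + 232 = 203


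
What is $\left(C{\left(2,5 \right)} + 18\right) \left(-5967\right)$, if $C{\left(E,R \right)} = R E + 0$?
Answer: $-167076$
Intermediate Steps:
$C{\left(E,R \right)} = E R$ ($C{\left(E,R \right)} = E R + 0 = E R$)
$\left(C{\left(2,5 \right)} + 18\right) \left(-5967\right) = \left(2 \cdot 5 + 18\right) \left(-5967\right) = \left(10 + 18\right) \left(-5967\right) = 28 \left(-5967\right) = -167076$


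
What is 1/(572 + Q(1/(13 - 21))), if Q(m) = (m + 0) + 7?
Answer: 8/4631 ≈ 0.0017275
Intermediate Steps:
Q(m) = 7 + m (Q(m) = m + 7 = 7 + m)
1/(572 + Q(1/(13 - 21))) = 1/(572 + (7 + 1/(13 - 21))) = 1/(572 + (7 + 1/(-8))) = 1/(572 + (7 - ⅛)) = 1/(572 + 55/8) = 1/(4631/8) = 8/4631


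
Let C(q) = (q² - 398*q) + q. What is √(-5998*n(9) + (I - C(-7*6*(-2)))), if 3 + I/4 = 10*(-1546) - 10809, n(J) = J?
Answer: I*√132778 ≈ 364.39*I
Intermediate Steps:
C(q) = q² - 397*q
I = -105088 (I = -12 + 4*(10*(-1546) - 10809) = -12 + 4*(-15460 - 10809) = -12 + 4*(-26269) = -12 - 105076 = -105088)
√(-5998*n(9) + (I - C(-7*6*(-2)))) = √(-5998*9 + (-105088 - -7*6*(-2)*(-397 - 7*6*(-2)))) = √(-53982 + (-105088 - (-42*(-2))*(-397 - 42*(-2)))) = √(-53982 + (-105088 - 84*(-397 + 84))) = √(-53982 + (-105088 - 84*(-313))) = √(-53982 + (-105088 - 1*(-26292))) = √(-53982 + (-105088 + 26292)) = √(-53982 - 78796) = √(-132778) = I*√132778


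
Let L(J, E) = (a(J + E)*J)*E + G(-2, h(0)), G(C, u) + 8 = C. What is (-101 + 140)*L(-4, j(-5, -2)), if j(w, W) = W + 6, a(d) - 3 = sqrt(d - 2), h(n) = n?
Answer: -2262 - 624*I*sqrt(2) ≈ -2262.0 - 882.47*I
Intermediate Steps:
a(d) = 3 + sqrt(-2 + d) (a(d) = 3 + sqrt(d - 2) = 3 + sqrt(-2 + d))
G(C, u) = -8 + C
j(w, W) = 6 + W
L(J, E) = -10 + E*J*(3 + sqrt(-2 + E + J)) (L(J, E) = ((3 + sqrt(-2 + (J + E)))*J)*E + (-8 - 2) = ((3 + sqrt(-2 + (E + J)))*J)*E - 10 = ((3 + sqrt(-2 + E + J))*J)*E - 10 = (J*(3 + sqrt(-2 + E + J)))*E - 10 = E*J*(3 + sqrt(-2 + E + J)) - 10 = -10 + E*J*(3 + sqrt(-2 + E + J)))
(-101 + 140)*L(-4, j(-5, -2)) = (-101 + 140)*(-10 + (6 - 2)*(-4)*(3 + sqrt(-2 + (6 - 2) - 4))) = 39*(-10 + 4*(-4)*(3 + sqrt(-2 + 4 - 4))) = 39*(-10 + 4*(-4)*(3 + sqrt(-2))) = 39*(-10 + 4*(-4)*(3 + I*sqrt(2))) = 39*(-10 + (-48 - 16*I*sqrt(2))) = 39*(-58 - 16*I*sqrt(2)) = -2262 - 624*I*sqrt(2)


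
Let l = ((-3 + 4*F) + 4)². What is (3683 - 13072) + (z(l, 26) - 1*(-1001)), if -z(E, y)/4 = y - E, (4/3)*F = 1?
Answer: -8428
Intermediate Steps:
F = ¾ (F = (¾)*1 = ¾ ≈ 0.75000)
l = 16 (l = ((-3 + 4*(¾)) + 4)² = ((-3 + 3) + 4)² = (0 + 4)² = 4² = 16)
z(E, y) = -4*y + 4*E (z(E, y) = -4*(y - E) = -4*y + 4*E)
(3683 - 13072) + (z(l, 26) - 1*(-1001)) = (3683 - 13072) + ((-4*26 + 4*16) - 1*(-1001)) = -9389 + ((-104 + 64) + 1001) = -9389 + (-40 + 1001) = -9389 + 961 = -8428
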